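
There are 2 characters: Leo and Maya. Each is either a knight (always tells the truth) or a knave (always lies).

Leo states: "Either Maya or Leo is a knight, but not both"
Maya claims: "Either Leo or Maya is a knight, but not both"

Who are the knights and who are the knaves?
Leo is a knave.
Maya is a knave.

Verification:
- Leo (knave) says "Either Maya or Leo is a knight, but not both" - this is FALSE (a lie) because Maya is a knave and Leo is a knave.
- Maya (knave) says "Either Leo or Maya is a knight, but not both" - this is FALSE (a lie) because Leo is a knave and Maya is a knave.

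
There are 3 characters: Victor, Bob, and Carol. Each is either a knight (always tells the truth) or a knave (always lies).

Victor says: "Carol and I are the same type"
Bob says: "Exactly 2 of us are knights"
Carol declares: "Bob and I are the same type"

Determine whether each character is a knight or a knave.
Victor is a knave.
Bob is a knight.
Carol is a knight.

Verification:
- Victor (knave) says "Carol and I are the same type" - this is FALSE (a lie) because Victor is a knave and Carol is a knight.
- Bob (knight) says "Exactly 2 of us are knights" - this is TRUE because there are 2 knights.
- Carol (knight) says "Bob and I are the same type" - this is TRUE because Carol is a knight and Bob is a knight.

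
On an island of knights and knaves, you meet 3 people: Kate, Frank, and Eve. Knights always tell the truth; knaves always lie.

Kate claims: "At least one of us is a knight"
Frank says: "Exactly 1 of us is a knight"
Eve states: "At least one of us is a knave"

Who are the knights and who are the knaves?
Kate is a knight.
Frank is a knave.
Eve is a knight.

Verification:
- Kate (knight) says "At least one of us is a knight" - this is TRUE because Kate and Eve are knights.
- Frank (knave) says "Exactly 1 of us is a knight" - this is FALSE (a lie) because there are 2 knights.
- Eve (knight) says "At least one of us is a knave" - this is TRUE because Frank is a knave.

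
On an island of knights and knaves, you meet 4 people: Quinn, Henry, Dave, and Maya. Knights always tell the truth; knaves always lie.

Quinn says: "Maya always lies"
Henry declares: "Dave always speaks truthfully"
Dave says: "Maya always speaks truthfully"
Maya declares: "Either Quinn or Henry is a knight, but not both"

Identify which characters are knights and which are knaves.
Quinn is a knave.
Henry is a knight.
Dave is a knight.
Maya is a knight.

Verification:
- Quinn (knave) says "Maya always lies" - this is FALSE (a lie) because Maya is a knight.
- Henry (knight) says "Dave always speaks truthfully" - this is TRUE because Dave is a knight.
- Dave (knight) says "Maya always speaks truthfully" - this is TRUE because Maya is a knight.
- Maya (knight) says "Either Quinn or Henry is a knight, but not both" - this is TRUE because Quinn is a knave and Henry is a knight.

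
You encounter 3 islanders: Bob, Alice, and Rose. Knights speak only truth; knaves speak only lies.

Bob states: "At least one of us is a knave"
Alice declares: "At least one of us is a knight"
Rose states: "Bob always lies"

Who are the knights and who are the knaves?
Bob is a knight.
Alice is a knight.
Rose is a knave.

Verification:
- Bob (knight) says "At least one of us is a knave" - this is TRUE because Rose is a knave.
- Alice (knight) says "At least one of us is a knight" - this is TRUE because Bob and Alice are knights.
- Rose (knave) says "Bob always lies" - this is FALSE (a lie) because Bob is a knight.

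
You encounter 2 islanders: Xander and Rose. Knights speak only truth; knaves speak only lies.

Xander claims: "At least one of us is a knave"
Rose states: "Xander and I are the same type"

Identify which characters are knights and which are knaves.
Xander is a knight.
Rose is a knave.

Verification:
- Xander (knight) says "At least one of us is a knave" - this is TRUE because Rose is a knave.
- Rose (knave) says "Xander and I are the same type" - this is FALSE (a lie) because Rose is a knave and Xander is a knight.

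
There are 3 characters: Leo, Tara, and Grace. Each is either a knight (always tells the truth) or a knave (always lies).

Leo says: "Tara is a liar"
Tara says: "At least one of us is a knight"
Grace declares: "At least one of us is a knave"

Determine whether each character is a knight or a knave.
Leo is a knave.
Tara is a knight.
Grace is a knight.

Verification:
- Leo (knave) says "Tara is a liar" - this is FALSE (a lie) because Tara is a knight.
- Tara (knight) says "At least one of us is a knight" - this is TRUE because Tara and Grace are knights.
- Grace (knight) says "At least one of us is a knave" - this is TRUE because Leo is a knave.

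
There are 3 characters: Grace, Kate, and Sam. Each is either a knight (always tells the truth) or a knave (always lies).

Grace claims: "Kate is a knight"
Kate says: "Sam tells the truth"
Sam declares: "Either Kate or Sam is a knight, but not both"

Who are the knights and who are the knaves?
Grace is a knave.
Kate is a knave.
Sam is a knave.

Verification:
- Grace (knave) says "Kate is a knight" - this is FALSE (a lie) because Kate is a knave.
- Kate (knave) says "Sam tells the truth" - this is FALSE (a lie) because Sam is a knave.
- Sam (knave) says "Either Kate or Sam is a knight, but not both" - this is FALSE (a lie) because Kate is a knave and Sam is a knave.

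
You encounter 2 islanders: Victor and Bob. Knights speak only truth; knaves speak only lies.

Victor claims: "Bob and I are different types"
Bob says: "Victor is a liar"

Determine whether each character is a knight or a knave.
Victor is a knight.
Bob is a knave.

Verification:
- Victor (knight) says "Bob and I are different types" - this is TRUE because Victor is a knight and Bob is a knave.
- Bob (knave) says "Victor is a liar" - this is FALSE (a lie) because Victor is a knight.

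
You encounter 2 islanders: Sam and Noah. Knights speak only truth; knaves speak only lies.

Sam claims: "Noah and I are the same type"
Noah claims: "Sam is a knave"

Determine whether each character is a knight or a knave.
Sam is a knave.
Noah is a knight.

Verification:
- Sam (knave) says "Noah and I are the same type" - this is FALSE (a lie) because Sam is a knave and Noah is a knight.
- Noah (knight) says "Sam is a knave" - this is TRUE because Sam is a knave.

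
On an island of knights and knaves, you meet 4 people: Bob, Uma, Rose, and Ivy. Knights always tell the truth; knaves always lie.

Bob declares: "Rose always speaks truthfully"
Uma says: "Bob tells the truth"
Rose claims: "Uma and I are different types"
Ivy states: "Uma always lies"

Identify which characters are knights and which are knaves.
Bob is a knave.
Uma is a knave.
Rose is a knave.
Ivy is a knight.

Verification:
- Bob (knave) says "Rose always speaks truthfully" - this is FALSE (a lie) because Rose is a knave.
- Uma (knave) says "Bob tells the truth" - this is FALSE (a lie) because Bob is a knave.
- Rose (knave) says "Uma and I are different types" - this is FALSE (a lie) because Rose is a knave and Uma is a knave.
- Ivy (knight) says "Uma always lies" - this is TRUE because Uma is a knave.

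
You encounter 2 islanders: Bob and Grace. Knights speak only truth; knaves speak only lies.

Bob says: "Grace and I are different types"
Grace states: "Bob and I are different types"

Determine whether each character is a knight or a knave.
Bob is a knave.
Grace is a knave.

Verification:
- Bob (knave) says "Grace and I are different types" - this is FALSE (a lie) because Bob is a knave and Grace is a knave.
- Grace (knave) says "Bob and I are different types" - this is FALSE (a lie) because Grace is a knave and Bob is a knave.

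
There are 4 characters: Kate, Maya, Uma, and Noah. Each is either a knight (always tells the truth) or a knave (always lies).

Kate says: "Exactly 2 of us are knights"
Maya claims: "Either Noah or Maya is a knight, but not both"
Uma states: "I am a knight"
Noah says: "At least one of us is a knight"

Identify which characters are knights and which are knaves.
Kate is a knave.
Maya is a knave.
Uma is a knave.
Noah is a knave.

Verification:
- Kate (knave) says "Exactly 2 of us are knights" - this is FALSE (a lie) because there are 0 knights.
- Maya (knave) says "Either Noah or Maya is a knight, but not both" - this is FALSE (a lie) because Noah is a knave and Maya is a knave.
- Uma (knave) says "I am a knight" - this is FALSE (a lie) because Uma is a knave.
- Noah (knave) says "At least one of us is a knight" - this is FALSE (a lie) because no one is a knight.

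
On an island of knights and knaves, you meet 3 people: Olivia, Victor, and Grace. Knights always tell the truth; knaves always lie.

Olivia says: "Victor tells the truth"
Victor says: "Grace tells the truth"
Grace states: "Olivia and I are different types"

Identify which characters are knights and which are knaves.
Olivia is a knave.
Victor is a knave.
Grace is a knave.

Verification:
- Olivia (knave) says "Victor tells the truth" - this is FALSE (a lie) because Victor is a knave.
- Victor (knave) says "Grace tells the truth" - this is FALSE (a lie) because Grace is a knave.
- Grace (knave) says "Olivia and I are different types" - this is FALSE (a lie) because Grace is a knave and Olivia is a knave.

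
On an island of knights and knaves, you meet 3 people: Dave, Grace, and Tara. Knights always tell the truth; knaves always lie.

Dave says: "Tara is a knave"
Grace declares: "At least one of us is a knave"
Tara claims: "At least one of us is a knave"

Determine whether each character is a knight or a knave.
Dave is a knave.
Grace is a knight.
Tara is a knight.

Verification:
- Dave (knave) says "Tara is a knave" - this is FALSE (a lie) because Tara is a knight.
- Grace (knight) says "At least one of us is a knave" - this is TRUE because Dave is a knave.
- Tara (knight) says "At least one of us is a knave" - this is TRUE because Dave is a knave.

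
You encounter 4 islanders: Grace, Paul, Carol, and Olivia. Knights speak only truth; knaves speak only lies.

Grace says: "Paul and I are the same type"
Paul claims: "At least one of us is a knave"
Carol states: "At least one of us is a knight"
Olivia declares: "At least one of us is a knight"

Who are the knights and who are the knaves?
Grace is a knave.
Paul is a knight.
Carol is a knight.
Olivia is a knight.

Verification:
- Grace (knave) says "Paul and I are the same type" - this is FALSE (a lie) because Grace is a knave and Paul is a knight.
- Paul (knight) says "At least one of us is a knave" - this is TRUE because Grace is a knave.
- Carol (knight) says "At least one of us is a knight" - this is TRUE because Paul, Carol, and Olivia are knights.
- Olivia (knight) says "At least one of us is a knight" - this is TRUE because Paul, Carol, and Olivia are knights.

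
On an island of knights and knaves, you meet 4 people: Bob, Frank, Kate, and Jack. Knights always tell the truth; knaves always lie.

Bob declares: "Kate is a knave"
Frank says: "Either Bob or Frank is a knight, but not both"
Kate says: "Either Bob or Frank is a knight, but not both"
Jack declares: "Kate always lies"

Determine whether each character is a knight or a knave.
Bob is a knave.
Frank is a knight.
Kate is a knight.
Jack is a knave.

Verification:
- Bob (knave) says "Kate is a knave" - this is FALSE (a lie) because Kate is a knight.
- Frank (knight) says "Either Bob or Frank is a knight, but not both" - this is TRUE because Bob is a knave and Frank is a knight.
- Kate (knight) says "Either Bob or Frank is a knight, but not both" - this is TRUE because Bob is a knave and Frank is a knight.
- Jack (knave) says "Kate always lies" - this is FALSE (a lie) because Kate is a knight.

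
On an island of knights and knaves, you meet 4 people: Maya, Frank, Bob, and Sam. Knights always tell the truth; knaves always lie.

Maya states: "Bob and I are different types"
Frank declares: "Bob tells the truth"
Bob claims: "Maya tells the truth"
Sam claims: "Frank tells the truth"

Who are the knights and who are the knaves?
Maya is a knave.
Frank is a knave.
Bob is a knave.
Sam is a knave.

Verification:
- Maya (knave) says "Bob and I are different types" - this is FALSE (a lie) because Maya is a knave and Bob is a knave.
- Frank (knave) says "Bob tells the truth" - this is FALSE (a lie) because Bob is a knave.
- Bob (knave) says "Maya tells the truth" - this is FALSE (a lie) because Maya is a knave.
- Sam (knave) says "Frank tells the truth" - this is FALSE (a lie) because Frank is a knave.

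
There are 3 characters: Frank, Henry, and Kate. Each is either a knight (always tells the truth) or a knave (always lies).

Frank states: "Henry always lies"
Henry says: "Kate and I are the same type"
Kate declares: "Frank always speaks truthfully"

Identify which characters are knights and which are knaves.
Frank is a knight.
Henry is a knave.
Kate is a knight.

Verification:
- Frank (knight) says "Henry always lies" - this is TRUE because Henry is a knave.
- Henry (knave) says "Kate and I are the same type" - this is FALSE (a lie) because Henry is a knave and Kate is a knight.
- Kate (knight) says "Frank always speaks truthfully" - this is TRUE because Frank is a knight.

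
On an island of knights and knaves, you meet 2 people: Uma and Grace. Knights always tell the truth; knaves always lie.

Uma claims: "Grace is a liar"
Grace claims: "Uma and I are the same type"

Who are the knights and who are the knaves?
Uma is a knight.
Grace is a knave.

Verification:
- Uma (knight) says "Grace is a liar" - this is TRUE because Grace is a knave.
- Grace (knave) says "Uma and I are the same type" - this is FALSE (a lie) because Grace is a knave and Uma is a knight.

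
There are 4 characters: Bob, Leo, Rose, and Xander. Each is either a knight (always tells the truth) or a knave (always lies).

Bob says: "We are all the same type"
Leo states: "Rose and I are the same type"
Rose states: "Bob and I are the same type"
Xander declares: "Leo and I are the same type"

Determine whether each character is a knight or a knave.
Bob is a knight.
Leo is a knight.
Rose is a knight.
Xander is a knight.

Verification:
- Bob (knight) says "We are all the same type" - this is TRUE because Bob, Leo, Rose, and Xander are knights.
- Leo (knight) says "Rose and I are the same type" - this is TRUE because Leo is a knight and Rose is a knight.
- Rose (knight) says "Bob and I are the same type" - this is TRUE because Rose is a knight and Bob is a knight.
- Xander (knight) says "Leo and I are the same type" - this is TRUE because Xander is a knight and Leo is a knight.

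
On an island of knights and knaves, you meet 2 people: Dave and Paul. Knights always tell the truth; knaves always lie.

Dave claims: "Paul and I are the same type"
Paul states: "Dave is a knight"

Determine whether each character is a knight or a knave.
Dave is a knight.
Paul is a knight.

Verification:
- Dave (knight) says "Paul and I are the same type" - this is TRUE because Dave is a knight and Paul is a knight.
- Paul (knight) says "Dave is a knight" - this is TRUE because Dave is a knight.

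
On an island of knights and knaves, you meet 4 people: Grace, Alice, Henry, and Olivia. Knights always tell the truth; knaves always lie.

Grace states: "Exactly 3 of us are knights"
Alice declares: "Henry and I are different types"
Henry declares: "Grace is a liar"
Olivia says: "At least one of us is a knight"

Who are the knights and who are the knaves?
Grace is a knight.
Alice is a knight.
Henry is a knave.
Olivia is a knight.

Verification:
- Grace (knight) says "Exactly 3 of us are knights" - this is TRUE because there are 3 knights.
- Alice (knight) says "Henry and I are different types" - this is TRUE because Alice is a knight and Henry is a knave.
- Henry (knave) says "Grace is a liar" - this is FALSE (a lie) because Grace is a knight.
- Olivia (knight) says "At least one of us is a knight" - this is TRUE because Grace, Alice, and Olivia are knights.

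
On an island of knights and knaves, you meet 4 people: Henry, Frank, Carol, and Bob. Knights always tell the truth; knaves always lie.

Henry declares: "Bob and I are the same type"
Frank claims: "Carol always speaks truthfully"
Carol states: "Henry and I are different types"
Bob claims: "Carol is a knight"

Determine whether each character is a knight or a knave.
Henry is a knave.
Frank is a knight.
Carol is a knight.
Bob is a knight.

Verification:
- Henry (knave) says "Bob and I are the same type" - this is FALSE (a lie) because Henry is a knave and Bob is a knight.
- Frank (knight) says "Carol always speaks truthfully" - this is TRUE because Carol is a knight.
- Carol (knight) says "Henry and I are different types" - this is TRUE because Carol is a knight and Henry is a knave.
- Bob (knight) says "Carol is a knight" - this is TRUE because Carol is a knight.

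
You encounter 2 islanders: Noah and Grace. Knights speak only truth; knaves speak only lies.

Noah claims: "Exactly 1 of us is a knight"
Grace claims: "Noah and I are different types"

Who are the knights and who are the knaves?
Noah is a knave.
Grace is a knave.

Verification:
- Noah (knave) says "Exactly 1 of us is a knight" - this is FALSE (a lie) because there are 0 knights.
- Grace (knave) says "Noah and I are different types" - this is FALSE (a lie) because Grace is a knave and Noah is a knave.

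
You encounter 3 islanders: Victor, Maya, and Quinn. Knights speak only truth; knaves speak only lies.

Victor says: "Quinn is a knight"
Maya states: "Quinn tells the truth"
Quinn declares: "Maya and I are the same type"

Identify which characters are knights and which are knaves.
Victor is a knight.
Maya is a knight.
Quinn is a knight.

Verification:
- Victor (knight) says "Quinn is a knight" - this is TRUE because Quinn is a knight.
- Maya (knight) says "Quinn tells the truth" - this is TRUE because Quinn is a knight.
- Quinn (knight) says "Maya and I are the same type" - this is TRUE because Quinn is a knight and Maya is a knight.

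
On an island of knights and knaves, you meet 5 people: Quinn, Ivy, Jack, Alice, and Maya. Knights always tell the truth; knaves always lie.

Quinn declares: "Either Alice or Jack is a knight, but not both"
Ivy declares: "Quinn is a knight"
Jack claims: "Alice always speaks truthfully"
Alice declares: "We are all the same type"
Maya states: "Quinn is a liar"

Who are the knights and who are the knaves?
Quinn is a knave.
Ivy is a knave.
Jack is a knave.
Alice is a knave.
Maya is a knight.

Verification:
- Quinn (knave) says "Either Alice or Jack is a knight, but not both" - this is FALSE (a lie) because Alice is a knave and Jack is a knave.
- Ivy (knave) says "Quinn is a knight" - this is FALSE (a lie) because Quinn is a knave.
- Jack (knave) says "Alice always speaks truthfully" - this is FALSE (a lie) because Alice is a knave.
- Alice (knave) says "We are all the same type" - this is FALSE (a lie) because Maya is a knight and Quinn, Ivy, Jack, and Alice are knaves.
- Maya (knight) says "Quinn is a liar" - this is TRUE because Quinn is a knave.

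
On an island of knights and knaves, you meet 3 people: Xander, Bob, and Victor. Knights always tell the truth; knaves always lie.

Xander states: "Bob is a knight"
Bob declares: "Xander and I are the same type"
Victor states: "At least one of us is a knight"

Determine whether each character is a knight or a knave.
Xander is a knight.
Bob is a knight.
Victor is a knight.

Verification:
- Xander (knight) says "Bob is a knight" - this is TRUE because Bob is a knight.
- Bob (knight) says "Xander and I are the same type" - this is TRUE because Bob is a knight and Xander is a knight.
- Victor (knight) says "At least one of us is a knight" - this is TRUE because Xander, Bob, and Victor are knights.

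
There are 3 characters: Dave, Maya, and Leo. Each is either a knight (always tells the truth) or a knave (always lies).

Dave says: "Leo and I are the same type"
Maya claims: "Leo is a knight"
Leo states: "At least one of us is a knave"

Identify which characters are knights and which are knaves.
Dave is a knave.
Maya is a knight.
Leo is a knight.

Verification:
- Dave (knave) says "Leo and I are the same type" - this is FALSE (a lie) because Dave is a knave and Leo is a knight.
- Maya (knight) says "Leo is a knight" - this is TRUE because Leo is a knight.
- Leo (knight) says "At least one of us is a knave" - this is TRUE because Dave is a knave.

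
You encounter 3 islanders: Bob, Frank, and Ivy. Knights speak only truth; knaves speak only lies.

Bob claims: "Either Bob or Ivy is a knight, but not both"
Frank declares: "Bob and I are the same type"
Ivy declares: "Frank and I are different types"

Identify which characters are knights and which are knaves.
Bob is a knight.
Frank is a knave.
Ivy is a knave.

Verification:
- Bob (knight) says "Either Bob or Ivy is a knight, but not both" - this is TRUE because Bob is a knight and Ivy is a knave.
- Frank (knave) says "Bob and I are the same type" - this is FALSE (a lie) because Frank is a knave and Bob is a knight.
- Ivy (knave) says "Frank and I are different types" - this is FALSE (a lie) because Ivy is a knave and Frank is a knave.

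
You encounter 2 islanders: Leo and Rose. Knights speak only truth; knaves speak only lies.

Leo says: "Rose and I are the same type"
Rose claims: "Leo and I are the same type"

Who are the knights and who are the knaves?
Leo is a knight.
Rose is a knight.

Verification:
- Leo (knight) says "Rose and I are the same type" - this is TRUE because Leo is a knight and Rose is a knight.
- Rose (knight) says "Leo and I are the same type" - this is TRUE because Rose is a knight and Leo is a knight.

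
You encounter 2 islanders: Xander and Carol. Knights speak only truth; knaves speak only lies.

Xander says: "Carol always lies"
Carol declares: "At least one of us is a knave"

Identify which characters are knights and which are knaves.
Xander is a knave.
Carol is a knight.

Verification:
- Xander (knave) says "Carol always lies" - this is FALSE (a lie) because Carol is a knight.
- Carol (knight) says "At least one of us is a knave" - this is TRUE because Xander is a knave.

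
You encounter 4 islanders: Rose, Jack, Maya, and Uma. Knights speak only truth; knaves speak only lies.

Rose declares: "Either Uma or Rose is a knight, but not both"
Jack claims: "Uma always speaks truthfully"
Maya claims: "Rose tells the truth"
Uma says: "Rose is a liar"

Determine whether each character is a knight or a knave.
Rose is a knight.
Jack is a knave.
Maya is a knight.
Uma is a knave.

Verification:
- Rose (knight) says "Either Uma or Rose is a knight, but not both" - this is TRUE because Uma is a knave and Rose is a knight.
- Jack (knave) says "Uma always speaks truthfully" - this is FALSE (a lie) because Uma is a knave.
- Maya (knight) says "Rose tells the truth" - this is TRUE because Rose is a knight.
- Uma (knave) says "Rose is a liar" - this is FALSE (a lie) because Rose is a knight.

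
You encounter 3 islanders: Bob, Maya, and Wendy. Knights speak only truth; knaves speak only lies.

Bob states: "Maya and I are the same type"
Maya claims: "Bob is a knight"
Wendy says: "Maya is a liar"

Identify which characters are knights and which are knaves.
Bob is a knight.
Maya is a knight.
Wendy is a knave.

Verification:
- Bob (knight) says "Maya and I are the same type" - this is TRUE because Bob is a knight and Maya is a knight.
- Maya (knight) says "Bob is a knight" - this is TRUE because Bob is a knight.
- Wendy (knave) says "Maya is a liar" - this is FALSE (a lie) because Maya is a knight.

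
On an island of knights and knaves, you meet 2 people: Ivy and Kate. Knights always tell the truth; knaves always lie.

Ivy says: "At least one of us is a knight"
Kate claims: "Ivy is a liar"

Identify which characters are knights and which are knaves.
Ivy is a knight.
Kate is a knave.

Verification:
- Ivy (knight) says "At least one of us is a knight" - this is TRUE because Ivy is a knight.
- Kate (knave) says "Ivy is a liar" - this is FALSE (a lie) because Ivy is a knight.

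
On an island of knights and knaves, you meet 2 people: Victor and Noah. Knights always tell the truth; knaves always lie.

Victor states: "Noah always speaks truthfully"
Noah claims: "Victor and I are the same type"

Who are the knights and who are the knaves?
Victor is a knight.
Noah is a knight.

Verification:
- Victor (knight) says "Noah always speaks truthfully" - this is TRUE because Noah is a knight.
- Noah (knight) says "Victor and I are the same type" - this is TRUE because Noah is a knight and Victor is a knight.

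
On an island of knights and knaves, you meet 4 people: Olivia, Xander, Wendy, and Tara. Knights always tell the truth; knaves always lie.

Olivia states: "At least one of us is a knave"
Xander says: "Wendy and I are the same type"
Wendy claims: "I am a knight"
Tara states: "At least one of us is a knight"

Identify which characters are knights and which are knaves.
Olivia is a knight.
Xander is a knave.
Wendy is a knight.
Tara is a knight.

Verification:
- Olivia (knight) says "At least one of us is a knave" - this is TRUE because Xander is a knave.
- Xander (knave) says "Wendy and I are the same type" - this is FALSE (a lie) because Xander is a knave and Wendy is a knight.
- Wendy (knight) says "I am a knight" - this is TRUE because Wendy is a knight.
- Tara (knight) says "At least one of us is a knight" - this is TRUE because Olivia, Wendy, and Tara are knights.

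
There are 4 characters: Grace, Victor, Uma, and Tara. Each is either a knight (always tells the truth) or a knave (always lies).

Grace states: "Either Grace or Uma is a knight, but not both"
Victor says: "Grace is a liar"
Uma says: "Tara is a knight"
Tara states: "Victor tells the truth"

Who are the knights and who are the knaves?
Grace is a knight.
Victor is a knave.
Uma is a knave.
Tara is a knave.

Verification:
- Grace (knight) says "Either Grace or Uma is a knight, but not both" - this is TRUE because Grace is a knight and Uma is a knave.
- Victor (knave) says "Grace is a liar" - this is FALSE (a lie) because Grace is a knight.
- Uma (knave) says "Tara is a knight" - this is FALSE (a lie) because Tara is a knave.
- Tara (knave) says "Victor tells the truth" - this is FALSE (a lie) because Victor is a knave.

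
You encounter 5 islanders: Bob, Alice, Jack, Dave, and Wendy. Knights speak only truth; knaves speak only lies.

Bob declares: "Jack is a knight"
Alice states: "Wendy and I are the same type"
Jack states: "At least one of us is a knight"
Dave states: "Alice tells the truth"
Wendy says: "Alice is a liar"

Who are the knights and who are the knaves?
Bob is a knight.
Alice is a knave.
Jack is a knight.
Dave is a knave.
Wendy is a knight.

Verification:
- Bob (knight) says "Jack is a knight" - this is TRUE because Jack is a knight.
- Alice (knave) says "Wendy and I are the same type" - this is FALSE (a lie) because Alice is a knave and Wendy is a knight.
- Jack (knight) says "At least one of us is a knight" - this is TRUE because Bob, Jack, and Wendy are knights.
- Dave (knave) says "Alice tells the truth" - this is FALSE (a lie) because Alice is a knave.
- Wendy (knight) says "Alice is a liar" - this is TRUE because Alice is a knave.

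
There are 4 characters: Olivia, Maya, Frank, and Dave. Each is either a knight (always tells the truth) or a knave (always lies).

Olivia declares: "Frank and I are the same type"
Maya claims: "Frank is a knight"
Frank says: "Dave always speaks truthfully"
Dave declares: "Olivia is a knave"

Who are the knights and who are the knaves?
Olivia is a knave.
Maya is a knight.
Frank is a knight.
Dave is a knight.

Verification:
- Olivia (knave) says "Frank and I are the same type" - this is FALSE (a lie) because Olivia is a knave and Frank is a knight.
- Maya (knight) says "Frank is a knight" - this is TRUE because Frank is a knight.
- Frank (knight) says "Dave always speaks truthfully" - this is TRUE because Dave is a knight.
- Dave (knight) says "Olivia is a knave" - this is TRUE because Olivia is a knave.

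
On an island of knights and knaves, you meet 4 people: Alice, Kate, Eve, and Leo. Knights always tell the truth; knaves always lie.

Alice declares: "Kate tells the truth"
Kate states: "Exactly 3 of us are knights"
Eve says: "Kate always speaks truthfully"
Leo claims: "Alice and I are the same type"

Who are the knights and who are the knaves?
Alice is a knight.
Kate is a knight.
Eve is a knight.
Leo is a knave.

Verification:
- Alice (knight) says "Kate tells the truth" - this is TRUE because Kate is a knight.
- Kate (knight) says "Exactly 3 of us are knights" - this is TRUE because there are 3 knights.
- Eve (knight) says "Kate always speaks truthfully" - this is TRUE because Kate is a knight.
- Leo (knave) says "Alice and I are the same type" - this is FALSE (a lie) because Leo is a knave and Alice is a knight.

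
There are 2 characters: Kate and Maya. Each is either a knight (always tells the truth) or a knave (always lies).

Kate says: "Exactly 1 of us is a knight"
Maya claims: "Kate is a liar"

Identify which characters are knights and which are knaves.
Kate is a knight.
Maya is a knave.

Verification:
- Kate (knight) says "Exactly 1 of us is a knight" - this is TRUE because there are 1 knights.
- Maya (knave) says "Kate is a liar" - this is FALSE (a lie) because Kate is a knight.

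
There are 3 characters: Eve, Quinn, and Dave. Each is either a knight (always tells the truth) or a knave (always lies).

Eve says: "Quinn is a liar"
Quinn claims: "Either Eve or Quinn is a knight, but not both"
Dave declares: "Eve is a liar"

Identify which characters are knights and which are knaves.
Eve is a knave.
Quinn is a knight.
Dave is a knight.

Verification:
- Eve (knave) says "Quinn is a liar" - this is FALSE (a lie) because Quinn is a knight.
- Quinn (knight) says "Either Eve or Quinn is a knight, but not both" - this is TRUE because Eve is a knave and Quinn is a knight.
- Dave (knight) says "Eve is a liar" - this is TRUE because Eve is a knave.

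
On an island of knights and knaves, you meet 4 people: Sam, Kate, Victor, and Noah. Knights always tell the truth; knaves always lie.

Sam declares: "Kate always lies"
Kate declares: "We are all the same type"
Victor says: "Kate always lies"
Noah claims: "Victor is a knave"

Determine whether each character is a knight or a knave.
Sam is a knight.
Kate is a knave.
Victor is a knight.
Noah is a knave.

Verification:
- Sam (knight) says "Kate always lies" - this is TRUE because Kate is a knave.
- Kate (knave) says "We are all the same type" - this is FALSE (a lie) because Sam and Victor are knights and Kate and Noah are knaves.
- Victor (knight) says "Kate always lies" - this is TRUE because Kate is a knave.
- Noah (knave) says "Victor is a knave" - this is FALSE (a lie) because Victor is a knight.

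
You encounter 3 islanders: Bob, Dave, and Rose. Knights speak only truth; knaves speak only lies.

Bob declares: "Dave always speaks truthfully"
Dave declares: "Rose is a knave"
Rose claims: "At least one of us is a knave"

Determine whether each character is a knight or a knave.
Bob is a knave.
Dave is a knave.
Rose is a knight.

Verification:
- Bob (knave) says "Dave always speaks truthfully" - this is FALSE (a lie) because Dave is a knave.
- Dave (knave) says "Rose is a knave" - this is FALSE (a lie) because Rose is a knight.
- Rose (knight) says "At least one of us is a knave" - this is TRUE because Bob and Dave are knaves.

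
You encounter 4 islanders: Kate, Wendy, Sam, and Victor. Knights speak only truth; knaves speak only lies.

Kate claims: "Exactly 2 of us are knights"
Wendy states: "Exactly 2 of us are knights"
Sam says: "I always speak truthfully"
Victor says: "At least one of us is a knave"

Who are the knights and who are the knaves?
Kate is a knave.
Wendy is a knave.
Sam is a knave.
Victor is a knight.

Verification:
- Kate (knave) says "Exactly 2 of us are knights" - this is FALSE (a lie) because there are 1 knights.
- Wendy (knave) says "Exactly 2 of us are knights" - this is FALSE (a lie) because there are 1 knights.
- Sam (knave) says "I always speak truthfully" - this is FALSE (a lie) because Sam is a knave.
- Victor (knight) says "At least one of us is a knave" - this is TRUE because Kate, Wendy, and Sam are knaves.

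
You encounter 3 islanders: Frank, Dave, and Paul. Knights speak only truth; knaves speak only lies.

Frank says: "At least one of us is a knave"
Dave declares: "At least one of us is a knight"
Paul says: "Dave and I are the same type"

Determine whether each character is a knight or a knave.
Frank is a knight.
Dave is a knight.
Paul is a knave.

Verification:
- Frank (knight) says "At least one of us is a knave" - this is TRUE because Paul is a knave.
- Dave (knight) says "At least one of us is a knight" - this is TRUE because Frank and Dave are knights.
- Paul (knave) says "Dave and I are the same type" - this is FALSE (a lie) because Paul is a knave and Dave is a knight.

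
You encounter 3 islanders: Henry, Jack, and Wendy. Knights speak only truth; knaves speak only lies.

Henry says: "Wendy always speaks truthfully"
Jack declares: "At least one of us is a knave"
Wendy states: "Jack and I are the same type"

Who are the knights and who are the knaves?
Henry is a knave.
Jack is a knight.
Wendy is a knave.

Verification:
- Henry (knave) says "Wendy always speaks truthfully" - this is FALSE (a lie) because Wendy is a knave.
- Jack (knight) says "At least one of us is a knave" - this is TRUE because Henry and Wendy are knaves.
- Wendy (knave) says "Jack and I are the same type" - this is FALSE (a lie) because Wendy is a knave and Jack is a knight.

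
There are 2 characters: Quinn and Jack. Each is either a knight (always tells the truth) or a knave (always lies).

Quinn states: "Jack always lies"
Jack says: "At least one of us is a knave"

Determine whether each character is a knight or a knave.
Quinn is a knave.
Jack is a knight.

Verification:
- Quinn (knave) says "Jack always lies" - this is FALSE (a lie) because Jack is a knight.
- Jack (knight) says "At least one of us is a knave" - this is TRUE because Quinn is a knave.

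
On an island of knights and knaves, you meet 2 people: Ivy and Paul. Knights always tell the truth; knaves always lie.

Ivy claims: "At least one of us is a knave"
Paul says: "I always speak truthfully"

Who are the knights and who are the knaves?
Ivy is a knight.
Paul is a knave.

Verification:
- Ivy (knight) says "At least one of us is a knave" - this is TRUE because Paul is a knave.
- Paul (knave) says "I always speak truthfully" - this is FALSE (a lie) because Paul is a knave.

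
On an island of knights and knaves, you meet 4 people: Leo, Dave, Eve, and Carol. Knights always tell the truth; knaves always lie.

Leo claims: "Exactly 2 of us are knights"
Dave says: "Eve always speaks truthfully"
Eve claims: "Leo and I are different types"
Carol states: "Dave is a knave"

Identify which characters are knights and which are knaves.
Leo is a knave.
Dave is a knave.
Eve is a knave.
Carol is a knight.

Verification:
- Leo (knave) says "Exactly 2 of us are knights" - this is FALSE (a lie) because there are 1 knights.
- Dave (knave) says "Eve always speaks truthfully" - this is FALSE (a lie) because Eve is a knave.
- Eve (knave) says "Leo and I are different types" - this is FALSE (a lie) because Eve is a knave and Leo is a knave.
- Carol (knight) says "Dave is a knave" - this is TRUE because Dave is a knave.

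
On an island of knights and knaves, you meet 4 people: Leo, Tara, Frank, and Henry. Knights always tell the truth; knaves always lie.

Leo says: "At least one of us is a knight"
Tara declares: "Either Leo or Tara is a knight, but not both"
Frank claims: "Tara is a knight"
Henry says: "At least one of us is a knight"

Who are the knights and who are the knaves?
Leo is a knave.
Tara is a knave.
Frank is a knave.
Henry is a knave.

Verification:
- Leo (knave) says "At least one of us is a knight" - this is FALSE (a lie) because no one is a knight.
- Tara (knave) says "Either Leo or Tara is a knight, but not both" - this is FALSE (a lie) because Leo is a knave and Tara is a knave.
- Frank (knave) says "Tara is a knight" - this is FALSE (a lie) because Tara is a knave.
- Henry (knave) says "At least one of us is a knight" - this is FALSE (a lie) because no one is a knight.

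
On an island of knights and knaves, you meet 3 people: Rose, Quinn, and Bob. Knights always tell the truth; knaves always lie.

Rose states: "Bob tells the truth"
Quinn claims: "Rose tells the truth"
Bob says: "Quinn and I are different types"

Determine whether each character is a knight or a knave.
Rose is a knave.
Quinn is a knave.
Bob is a knave.

Verification:
- Rose (knave) says "Bob tells the truth" - this is FALSE (a lie) because Bob is a knave.
- Quinn (knave) says "Rose tells the truth" - this is FALSE (a lie) because Rose is a knave.
- Bob (knave) says "Quinn and I are different types" - this is FALSE (a lie) because Bob is a knave and Quinn is a knave.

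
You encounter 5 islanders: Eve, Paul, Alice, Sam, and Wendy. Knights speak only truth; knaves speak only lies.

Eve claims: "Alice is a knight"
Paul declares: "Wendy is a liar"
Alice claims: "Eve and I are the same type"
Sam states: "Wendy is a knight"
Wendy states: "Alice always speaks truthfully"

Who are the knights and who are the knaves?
Eve is a knight.
Paul is a knave.
Alice is a knight.
Sam is a knight.
Wendy is a knight.

Verification:
- Eve (knight) says "Alice is a knight" - this is TRUE because Alice is a knight.
- Paul (knave) says "Wendy is a liar" - this is FALSE (a lie) because Wendy is a knight.
- Alice (knight) says "Eve and I are the same type" - this is TRUE because Alice is a knight and Eve is a knight.
- Sam (knight) says "Wendy is a knight" - this is TRUE because Wendy is a knight.
- Wendy (knight) says "Alice always speaks truthfully" - this is TRUE because Alice is a knight.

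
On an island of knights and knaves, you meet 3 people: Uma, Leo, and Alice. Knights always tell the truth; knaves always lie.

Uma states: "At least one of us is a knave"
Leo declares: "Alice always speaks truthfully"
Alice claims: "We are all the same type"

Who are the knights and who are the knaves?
Uma is a knight.
Leo is a knave.
Alice is a knave.

Verification:
- Uma (knight) says "At least one of us is a knave" - this is TRUE because Leo and Alice are knaves.
- Leo (knave) says "Alice always speaks truthfully" - this is FALSE (a lie) because Alice is a knave.
- Alice (knave) says "We are all the same type" - this is FALSE (a lie) because Uma is a knight and Leo and Alice are knaves.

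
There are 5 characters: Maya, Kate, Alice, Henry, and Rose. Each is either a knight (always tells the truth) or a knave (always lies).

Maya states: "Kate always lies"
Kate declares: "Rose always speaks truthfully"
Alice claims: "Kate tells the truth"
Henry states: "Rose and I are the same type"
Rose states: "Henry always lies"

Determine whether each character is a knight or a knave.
Maya is a knave.
Kate is a knight.
Alice is a knight.
Henry is a knave.
Rose is a knight.

Verification:
- Maya (knave) says "Kate always lies" - this is FALSE (a lie) because Kate is a knight.
- Kate (knight) says "Rose always speaks truthfully" - this is TRUE because Rose is a knight.
- Alice (knight) says "Kate tells the truth" - this is TRUE because Kate is a knight.
- Henry (knave) says "Rose and I are the same type" - this is FALSE (a lie) because Henry is a knave and Rose is a knight.
- Rose (knight) says "Henry always lies" - this is TRUE because Henry is a knave.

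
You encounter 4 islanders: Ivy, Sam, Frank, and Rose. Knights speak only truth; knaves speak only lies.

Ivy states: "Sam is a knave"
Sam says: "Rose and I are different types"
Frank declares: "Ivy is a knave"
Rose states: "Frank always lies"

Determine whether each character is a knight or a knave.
Ivy is a knave.
Sam is a knight.
Frank is a knight.
Rose is a knave.

Verification:
- Ivy (knave) says "Sam is a knave" - this is FALSE (a lie) because Sam is a knight.
- Sam (knight) says "Rose and I are different types" - this is TRUE because Sam is a knight and Rose is a knave.
- Frank (knight) says "Ivy is a knave" - this is TRUE because Ivy is a knave.
- Rose (knave) says "Frank always lies" - this is FALSE (a lie) because Frank is a knight.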